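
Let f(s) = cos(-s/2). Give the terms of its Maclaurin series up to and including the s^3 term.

1 - s^2/8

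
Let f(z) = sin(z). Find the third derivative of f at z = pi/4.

-sqrt(2)/2

The coefficient of (z - pi/4)^3 in the expansion is -sqrt(2)/12, so f′′′(pi/4) = 3! * (-sqrt(2)/12) = -sqrt(2)/2.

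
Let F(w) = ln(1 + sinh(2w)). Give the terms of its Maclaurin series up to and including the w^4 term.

Compose series: expand the inner function first, then feed it into the outer expansion.
F(0) = 0
F′(0) = 2
F′′(0) = -4
F′′′(0) = 24
F^(4)(0) = -160
Dividing each by k! gives the coefficients c_0, ..., c_4.

-20*w^4/3 + 4*w^3 - 2*w^2 + 2*w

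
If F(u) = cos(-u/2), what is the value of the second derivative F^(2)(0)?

The coefficient of u^2 in the expansion is -1/8, so F′′(0) = 2! * (-1/8) = -1/4.

-1/4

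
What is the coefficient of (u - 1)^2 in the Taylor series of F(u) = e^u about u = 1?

e/2

[(u - 1)^0] = e;  [(u - 1)^1] = e;  [(u - 1)^2] = e/2.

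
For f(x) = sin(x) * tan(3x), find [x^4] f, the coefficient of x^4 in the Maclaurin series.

Take the Cauchy product of the two expansions.
[x^0] = 0;  [x^1] = 0;  [x^2] = 3;  [x^3] = 0;  [x^4] = 17/2.

17/2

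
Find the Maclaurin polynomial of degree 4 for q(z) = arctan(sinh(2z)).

-4*z^3/3 + 2*z

Plug the Maclaurin series of the inner function into that of the outer and collect terms.
q(0) = 0
q′(0) = 2
q′′(0) = 0
q′′′(0) = -8
q^(4)(0) = 0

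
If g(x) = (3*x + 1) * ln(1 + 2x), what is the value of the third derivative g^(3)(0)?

-20

Shift and add copies of the series according to the polynomial's terms.
The coefficient of x^3 in the expansion is -10/3, so g′′′(0) = 3! * (-10/3) = -20.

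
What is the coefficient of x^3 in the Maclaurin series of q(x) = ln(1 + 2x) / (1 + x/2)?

Write out both Maclaurin series and multiply, keeping only the needed powers.
q(0) = 0
q′(0) = 2
q′′(0) = -6
q′′′(0) = 25

25/6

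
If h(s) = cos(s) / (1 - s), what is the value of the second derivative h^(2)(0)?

Expand 1/(denominator) as a geometric series and multiply by the numerator's series.
From the series, [s^2] h = 1/2; multiply by 2! = 2 to get 1.

1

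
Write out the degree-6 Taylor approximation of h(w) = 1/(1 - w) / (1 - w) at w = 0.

Expand each factor separately, then convolve coefficients.
h(0) = 1
h′(0) = 2
h′′(0) = 6
h′′′(0) = 24
h^(4)(0) = 120
h^(5)(0) = 720
h^(6)(0) = 5040

7*w^6 + 6*w^5 + 5*w^4 + 4*w^3 + 3*w^2 + 2*w + 1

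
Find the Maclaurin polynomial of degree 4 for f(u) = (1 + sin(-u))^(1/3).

-u^4/243 - u^3/162 - u^2/9 - u/3 + 1

Let u equal the inner series; expand the outer function in u and truncate.
f(0) = 1
f′(0) = -1/3
f′′(0) = -2/9
f′′′(0) = -1/27
f^(4)(0) = -8/81
The Taylor polynomial is Σ f^(k)(0)/k! · u^k.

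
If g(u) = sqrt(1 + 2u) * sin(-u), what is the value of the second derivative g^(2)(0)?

Take the Cauchy product of the two expansions.
From the series, [u^2] g = -1; multiply by 2! = 2 to get -2.

-2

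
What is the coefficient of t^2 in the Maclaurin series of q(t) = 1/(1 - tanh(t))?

1

Substitute the inner expansion into the outer series and collect powers.
q(0) = 1
q′(0) = 1
q′′(0) = 2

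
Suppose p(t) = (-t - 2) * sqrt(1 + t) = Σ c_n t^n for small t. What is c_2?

-1/4

Distribute the polynomial across the series and collect like powers.
[t^0] = -2;  [t^1] = -2;  [t^2] = -1/4.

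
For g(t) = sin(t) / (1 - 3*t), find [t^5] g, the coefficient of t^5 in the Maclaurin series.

Multiply the numerator's expansion by the denominator's geometric series.
g(0) = 0
g′(0) = 1
g′′(0) = 6
g′′′(0) = 53
g^(4)(0) = 636
g^(5)(0) = 9541
So c_5 = g^(5)(0)/5! = 9541/120.

9541/120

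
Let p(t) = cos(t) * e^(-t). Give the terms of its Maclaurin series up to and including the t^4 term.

Take the Cauchy product of the two expansions.
[t^0] = 1;  [t^1] = -1;  [t^2] = 0;  [t^3] = 1/3;  [t^4] = -1/6.

-t^4/6 + t^3/3 - t + 1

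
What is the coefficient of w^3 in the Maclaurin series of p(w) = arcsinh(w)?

[w^0] = 0;  [w^1] = 1;  [w^2] = 0;  [w^3] = -1/6.

-1/6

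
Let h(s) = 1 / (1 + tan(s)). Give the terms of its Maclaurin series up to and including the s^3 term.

-4*s^3/3 + s^2 - s + 1

Write 1/(1+u) = 1 - u + u^2 - u^3 + ... and substitute the series for u.
h(0) = 1
h′(0) = -1
h′′(0) = 2
h′′′(0) = -8
Then c_k = h^(k)(0)/k! gives each Taylor coefficient.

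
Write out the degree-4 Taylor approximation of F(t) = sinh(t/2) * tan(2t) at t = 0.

Multiply the two series term by term and collect like powers.
F(0) = 0
F′(0) = 0
F′′(0) = 2
F′′′(0) = 0
F^(4)(0) = 33

11*t^4/8 + t^2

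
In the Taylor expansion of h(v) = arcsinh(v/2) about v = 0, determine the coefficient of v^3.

[v^0] = 0;  [v^1] = 1/2;  [v^2] = 0;  [v^3] = -1/48.
So c_3 = h′′′(0)/3! = -1/48.

-1/48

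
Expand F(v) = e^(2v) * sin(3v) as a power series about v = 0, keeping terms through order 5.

-199*v^5/40 - 5*v^4 + 3*v^3/2 + 6*v^2 + 3*v

Take the Cauchy product of the two expansions.
[v^0] = 0;  [v^1] = 3;  [v^2] = 6;  [v^3] = 3/2;  [v^4] = -5;  [v^5] = -199/40.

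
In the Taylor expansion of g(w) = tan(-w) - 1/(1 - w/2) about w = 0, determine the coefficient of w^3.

-11/24

Expand each term separately and add.
g(0) = -1
g′(0) = -3/2
g′′(0) = -1/2
g′′′(0) = -11/4
So c_3 = g′′′(0)/3! = -11/24.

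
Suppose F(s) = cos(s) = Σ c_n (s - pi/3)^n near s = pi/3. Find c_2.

F(pi/3) = 1/2
F′(pi/3) = -sqrt(3)/2
F′′(pi/3) = -1/2
The Taylor polynomial is Σ F^(k)(pi/3)/k! · (s - pi/3)^k.

-1/4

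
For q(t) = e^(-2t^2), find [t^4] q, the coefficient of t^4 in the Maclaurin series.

q(0) = 1
q′(0) = 0
q′′(0) = -4
q′′′(0) = 0
q^(4)(0) = 48

2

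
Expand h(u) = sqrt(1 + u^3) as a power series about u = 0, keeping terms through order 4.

u^3/2 + 1

Apply the Taylor formula c_k = f^(k)(a)/k!.
h(0) = 1
h′(0) = 0
h′′(0) = 0
h′′′(0) = 3
h^(4)(0) = 0
Dividing each by k! gives the coefficients c_0, ..., c_4.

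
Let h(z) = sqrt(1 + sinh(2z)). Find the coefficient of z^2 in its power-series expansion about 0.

-1/2

Let u equal the inner series; expand the outer function in u and truncate.
h(0) = 1
h′(0) = 1
h′′(0) = -1
So c_2 = h′′(0)/2! = -1/2.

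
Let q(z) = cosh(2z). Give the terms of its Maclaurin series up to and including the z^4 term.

2*z^4/3 + 2*z^2 + 1

Differentiate repeatedly and evaluate at the center.
[z^0] = 1;  [z^1] = 0;  [z^2] = 2;  [z^3] = 0;  [z^4] = 2/3.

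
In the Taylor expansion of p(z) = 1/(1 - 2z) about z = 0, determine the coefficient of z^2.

4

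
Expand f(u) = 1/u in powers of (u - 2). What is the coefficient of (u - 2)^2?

Compute the successive derivatives at the expansion point and divide by k!.
[(u - 2)^0] = 1/2;  [(u - 2)^1] = -1/4;  [(u - 2)^2] = 1/8.
So c_2 = f′′(2)/2! = 1/8.

1/8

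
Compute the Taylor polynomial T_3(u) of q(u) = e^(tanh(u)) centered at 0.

Plug the Maclaurin series of the inner function into that of the outer and collect terms.
[u^0] = 1;  [u^1] = 1;  [u^2] = 1/2;  [u^3] = -1/6.

-u^3/6 + u^2/2 + u + 1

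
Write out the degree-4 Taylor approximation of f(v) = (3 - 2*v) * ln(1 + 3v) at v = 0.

-315*v^4/4 + 36*v^3 - 39*v^2/2 + 9*v

Shift and add copies of the series according to the polynomial's terms.
f(0) = 0
f′(0) = 9
f′′(0) = -39
f′′′(0) = 216
f^(4)(0) = -1890
The Taylor polynomial is Σ f^(k)(0)/k! · v^k.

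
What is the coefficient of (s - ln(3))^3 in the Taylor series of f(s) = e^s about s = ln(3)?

f(ln(3)) = 3
f′(ln(3)) = 3
f′′(ln(3)) = 3
f′′′(ln(3)) = 3
So c_3 = f′′′(ln(3))/3! = 1/2.

1/2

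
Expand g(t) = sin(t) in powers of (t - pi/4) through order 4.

sqrt(2)*(t - pi/4)^4/48 - sqrt(2)*(t - pi/4)^3/12 - sqrt(2)*(t - pi/4)^2/4 + sqrt(2)*(t - pi/4)/2 + sqrt(2)/2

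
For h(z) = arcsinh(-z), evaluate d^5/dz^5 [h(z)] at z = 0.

Differentiate repeatedly and evaluate at the center.
From the series, [z^5] h = -3/40; multiply by 5! = 120 to get -9.

-9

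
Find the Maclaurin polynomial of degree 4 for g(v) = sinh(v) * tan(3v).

Expand each factor separately, then convolve coefficients.
[v^0] = 0;  [v^1] = 0;  [v^2] = 3;  [v^3] = 0;  [v^4] = 19/2.

19*v^4/2 + 3*v^2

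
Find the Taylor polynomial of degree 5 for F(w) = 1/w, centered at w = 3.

F(3) = 1/3
F′(3) = -1/9
F′′(3) = 2/27
F′′′(3) = -2/27
F^(4)(3) = 8/81
F^(5)(3) = -40/243
Dividing each by k! gives the coefficients c_0, ..., c_5.

-(w - 3)^5/729 + (w - 3)^4/243 - (w - 3)^3/81 + (w - 3)^2/27 - (w - 3)/9 + 1/3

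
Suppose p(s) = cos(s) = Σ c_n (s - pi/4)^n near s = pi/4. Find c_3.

sqrt(2)/12

[(s - pi/4)^0] = sqrt(2)/2;  [(s - pi/4)^1] = -sqrt(2)/2;  [(s - pi/4)^2] = -sqrt(2)/4;  [(s - pi/4)^3] = sqrt(2)/12.
So c_3 = p′′′(pi/4)/3! = sqrt(2)/12.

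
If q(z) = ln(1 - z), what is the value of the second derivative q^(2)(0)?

The coefficient of z^2 in the expansion is -1/2, so q′′(0) = 2! * (-1/2) = -1.

-1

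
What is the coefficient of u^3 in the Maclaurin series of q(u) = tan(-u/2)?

-1/24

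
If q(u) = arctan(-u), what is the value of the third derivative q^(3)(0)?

Use the known series and substitute for the argument.
The coefficient of u^3 in the expansion is 1/3, so q′′′(0) = 3! * (1/3) = 2.

2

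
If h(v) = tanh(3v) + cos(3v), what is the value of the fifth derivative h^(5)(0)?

3888

Add the two expansions coefficient-wise.
The coefficient of v^5 in the expansion is 162/5, so h^(5)(0) = 5! * (162/5) = 3888.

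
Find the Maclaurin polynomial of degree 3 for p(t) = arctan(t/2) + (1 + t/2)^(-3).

-31*t^3/24 + 3*t^2/2 - t + 1

Add the two expansions coefficient-wise.
[t^0] = 1;  [t^1] = -1;  [t^2] = 3/2;  [t^3] = -31/24.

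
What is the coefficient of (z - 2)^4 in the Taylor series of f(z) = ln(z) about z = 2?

-1/64

[(z - 2)^0] = ln(2);  [(z - 2)^1] = 1/2;  [(z - 2)^2] = -1/8;  [(z - 2)^3] = 1/24;  [(z - 2)^4] = -1/64.
So c_4 = f^(4)(2)/4! = -1/64.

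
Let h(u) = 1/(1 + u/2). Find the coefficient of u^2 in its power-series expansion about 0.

1/4

Differentiate repeatedly and evaluate at the center.
h(0) = 1
h′(0) = -1/2
h′′(0) = 1/2
So c_2 = h′′(0)/2! = 1/4.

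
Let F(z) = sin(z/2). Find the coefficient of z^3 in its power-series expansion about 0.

[z^0] = 0;  [z^1] = 1/2;  [z^2] = 0;  [z^3] = -1/48.

-1/48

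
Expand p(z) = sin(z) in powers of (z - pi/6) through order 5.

p(pi/6) = 1/2
p′(pi/6) = sqrt(3)/2
p′′(pi/6) = -1/2
p′′′(pi/6) = -sqrt(3)/2
p^(4)(pi/6) = 1/2
p^(5)(pi/6) = sqrt(3)/2

sqrt(3)*(z - pi/6)^5/240 + (z - pi/6)^4/48 - sqrt(3)*(z - pi/6)^3/12 - (z - pi/6)^2/4 + sqrt(3)*(z - pi/6)/2 + 1/2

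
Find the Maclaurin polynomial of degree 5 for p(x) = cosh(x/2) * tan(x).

341*x^5/1920 + 11*x^3/24 + x

Write out both Maclaurin series and multiply, keeping only the needed powers.
p(0) = 0
p′(0) = 1
p′′(0) = 0
p′′′(0) = 11/4
p^(4)(0) = 0
p^(5)(0) = 341/16
Dividing each by k! gives the coefficients c_0, ..., c_5.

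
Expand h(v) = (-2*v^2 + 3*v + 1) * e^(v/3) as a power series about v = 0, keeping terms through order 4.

Multiply each power in the prefactor through the base expansion.
h(0) = 1
h′(0) = 10/3
h′′(0) = -17/9
h′′′(0) = -80/27
h^(4)(0) = -179/81

-179*v^4/1944 - 40*v^3/81 - 17*v^2/18 + 10*v/3 + 1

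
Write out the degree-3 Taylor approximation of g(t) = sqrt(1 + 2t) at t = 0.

Use the known series and substitute for the argument.
g(0) = 1
g′(0) = 1
g′′(0) = -1
g′′′(0) = 3
Dividing each by k! gives the coefficients c_0, ..., c_3.

t^3/2 - t^2/2 + t + 1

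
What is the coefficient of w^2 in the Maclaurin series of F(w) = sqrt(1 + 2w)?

F(0) = 1
F′(0) = 1
F′′(0) = -1
Then c_k = F^(k)(0)/k! gives each Taylor coefficient.

-1/2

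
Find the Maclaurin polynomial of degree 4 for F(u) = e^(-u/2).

u^4/384 - u^3/48 + u^2/8 - u/2 + 1

F(0) = 1
F′(0) = -1/2
F′′(0) = 1/4
F′′′(0) = -1/8
F^(4)(0) = 1/16
Dividing each by k! gives the coefficients c_0, ..., c_4.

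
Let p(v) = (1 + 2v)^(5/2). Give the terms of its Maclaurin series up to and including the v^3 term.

Compute the successive derivatives at the expansion point and divide by k!.
[v^0] = 1;  [v^1] = 5;  [v^2] = 15/2;  [v^3] = 5/2.

5*v^3/2 + 15*v^2/2 + 5*v + 1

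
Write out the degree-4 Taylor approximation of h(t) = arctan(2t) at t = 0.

-8*t^3/3 + 2*t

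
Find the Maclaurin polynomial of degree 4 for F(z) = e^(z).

F(0) = 1
F′(0) = 1
F′′(0) = 1
F′′′(0) = 1
F^(4)(0) = 1

z^4/24 + z^3/6 + z^2/2 + z + 1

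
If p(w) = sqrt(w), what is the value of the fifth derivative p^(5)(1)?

105/32

Compute the successive derivatives at the expansion point and divide by k!.
From the series, [(w - 1)^5] p = 7/256; multiply by 5! = 120 to get 105/32.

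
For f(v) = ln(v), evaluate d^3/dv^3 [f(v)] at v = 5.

From the series, [(v - 5)^3] f = 1/375; multiply by 3! = 6 to get 2/125.

2/125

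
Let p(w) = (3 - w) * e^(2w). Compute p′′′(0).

Shift and add copies of the series according to the polynomial's terms.
The coefficient of w^3 in the expansion is 2, so p′′′(0) = 3! * (2) = 12.

12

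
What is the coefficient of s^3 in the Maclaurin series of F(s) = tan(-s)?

Differentiate repeatedly and evaluate at the center.
[s^0] = 0;  [s^1] = -1;  [s^2] = 0;  [s^3] = -1/3.

-1/3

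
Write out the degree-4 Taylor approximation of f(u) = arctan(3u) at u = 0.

-9*u^3 + 3*u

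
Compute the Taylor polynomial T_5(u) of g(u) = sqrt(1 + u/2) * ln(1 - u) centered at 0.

Write out both Maclaurin series and multiply, keeping only the needed powers.
g(0) = 0
g′(0) = -1
g′′(0) = -3/2
g′′′(0) = -41/16
g^(4)(0) = -125/16
g^(5)(0) = -7789/256
Dividing each by k! gives the coefficients c_0, ..., c_5.

-7789*u^5/30720 - 125*u^4/384 - 41*u^3/96 - 3*u^2/4 - u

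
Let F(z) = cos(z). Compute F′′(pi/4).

-sqrt(2)/2

The coefficient of (z - pi/4)^2 in the expansion is -sqrt(2)/4, so F′′(pi/4) = 2! * (-sqrt(2)/4) = -sqrt(2)/2.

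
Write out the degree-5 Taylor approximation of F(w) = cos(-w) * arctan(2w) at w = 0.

469*w^5/60 - 11*w^3/3 + 2*w

Multiply the two series term by term and collect like powers.
[w^0] = 0;  [w^1] = 2;  [w^2] = 0;  [w^3] = -11/3;  [w^4] = 0;  [w^5] = 469/60.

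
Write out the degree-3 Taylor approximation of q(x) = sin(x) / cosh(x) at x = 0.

-2*x^3/3 + x

Divide the numerator series by the denominator series (power-series long division).
q(0) = 0
q′(0) = 1
q′′(0) = 0
q′′′(0) = -4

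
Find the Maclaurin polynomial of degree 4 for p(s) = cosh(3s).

27*s^4/8 + 9*s^2/2 + 1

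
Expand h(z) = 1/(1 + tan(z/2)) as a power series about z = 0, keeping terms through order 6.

Compose series: expand the inner function first, then feed it into the outer expansion.
h(0) = 1
h′(0) = -1/2
h′′(0) = 1/2
h′′′(0) = -1
h^(4)(0) = 5/2
h^(5)(0) = -8
h^(6)(0) = 61/2
Dividing each by k! gives the coefficients c_0, ..., c_6.

61*z^6/1440 - z^5/15 + 5*z^4/48 - z^3/6 + z^2/4 - z/2 + 1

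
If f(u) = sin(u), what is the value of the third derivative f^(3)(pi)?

From the series, [(u - pi)^3] f = 1/6; multiply by 3! = 6 to get 1.

1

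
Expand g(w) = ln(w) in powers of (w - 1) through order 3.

Apply the Taylor formula c_k = f^(k)(a)/k!.
[(w - 1)^0] = 0;  [(w - 1)^1] = 1;  [(w - 1)^2] = -1/2;  [(w - 1)^3] = 1/3.

(w - 1)^3/3 - (w - 1)^2/2 + (w - 1)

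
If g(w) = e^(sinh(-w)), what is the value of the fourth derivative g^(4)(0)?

5

Substitute the inner expansion into the outer series and collect powers.
The coefficient of w^4 in the expansion is 5/24, so g^(4)(0) = 4! * (5/24) = 5.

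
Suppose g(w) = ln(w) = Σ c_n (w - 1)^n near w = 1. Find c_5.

1/5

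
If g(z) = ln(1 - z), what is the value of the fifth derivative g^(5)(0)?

The coefficient of z^5 in the expansion is -1/5, so g^(5)(0) = 5! * (-1/5) = -24.

-24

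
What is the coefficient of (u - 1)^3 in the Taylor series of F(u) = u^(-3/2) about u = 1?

-35/16

[(u - 1)^0] = 1;  [(u - 1)^1] = -3/2;  [(u - 1)^2] = 15/8;  [(u - 1)^3] = -35/16.
So c_3 = F′′′(1)/3! = -35/16.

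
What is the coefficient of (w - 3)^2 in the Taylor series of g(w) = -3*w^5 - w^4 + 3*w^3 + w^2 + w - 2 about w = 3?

[(w - 3)^0] = -719;  [(w - 3)^1] = -1235;  [(w - 3)^2] = -836.

-836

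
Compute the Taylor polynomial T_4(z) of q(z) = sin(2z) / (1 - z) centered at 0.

Use 1/(1 - r) = Σ r^k on the denominator, then take the Cauchy product.
[z^0] = 0;  [z^1] = 2;  [z^2] = 2;  [z^3] = 2/3;  [z^4] = 2/3.

2*z^4/3 + 2*z^3/3 + 2*z^2 + 2*z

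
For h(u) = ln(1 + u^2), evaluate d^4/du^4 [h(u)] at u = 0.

-12

From the series, [u^4] h = -1/2; multiply by 4! = 24 to get -12.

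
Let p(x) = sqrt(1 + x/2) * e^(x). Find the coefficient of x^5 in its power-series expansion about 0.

Expand each factor separately, then convolve coefficients.
p(0) = 1
p′(0) = 5/4
p′′(0) = 23/16
p′′′(0) = 103/64
p^(4)(0) = 449/256
p^(5)(0) = 1949/1024
The Taylor polynomial is Σ p^(k)(0)/k! · x^k.

1949/122880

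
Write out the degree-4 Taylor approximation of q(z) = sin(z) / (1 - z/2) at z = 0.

Take the Cauchy product of the two expansions.
[z^0] = 0;  [z^1] = 1;  [z^2] = 1/2;  [z^3] = 1/12;  [z^4] = 1/24.

z^4/24 + z^3/12 + z^2/2 + z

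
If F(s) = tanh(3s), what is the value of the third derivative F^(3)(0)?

From the series, [s^3] F = -9; multiply by 3! = 6 to get -54.

-54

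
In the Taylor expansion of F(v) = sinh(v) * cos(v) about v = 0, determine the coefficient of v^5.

Expand each factor separately, then convolve coefficients.
F(0) = 0
F′(0) = 1
F′′(0) = 0
F′′′(0) = -2
F^(4)(0) = 0
F^(5)(0) = -4
So c_5 = F^(5)(0)/5! = -1/30.

-1/30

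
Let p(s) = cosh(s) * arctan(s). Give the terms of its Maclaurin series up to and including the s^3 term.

s^3/6 + s

Take the Cauchy product of the two expansions.
[s^0] = 0;  [s^1] = 1;  [s^2] = 0;  [s^3] = 1/6.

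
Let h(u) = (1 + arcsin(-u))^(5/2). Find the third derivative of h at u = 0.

-35/8

Let u equal the inner series; expand the outer function in u and truncate.
The coefficient of u^3 in the expansion is -35/48, so h′′′(0) = 3! * (-35/48) = -35/8.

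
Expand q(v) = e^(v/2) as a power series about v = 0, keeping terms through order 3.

Differentiate repeatedly and evaluate at the center.
q(0) = 1
q′(0) = 1/2
q′′(0) = 1/4
q′′′(0) = 1/8
Dividing each by k! gives the coefficients c_0, ..., c_3.

v^3/48 + v^2/8 + v/2 + 1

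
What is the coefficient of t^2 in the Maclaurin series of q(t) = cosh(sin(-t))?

1/2

Substitute the inner expansion into the outer series and collect powers.
[t^0] = 1;  [t^1] = 0;  [t^2] = 1/2.
So c_2 = q′′(0)/2! = 1/2.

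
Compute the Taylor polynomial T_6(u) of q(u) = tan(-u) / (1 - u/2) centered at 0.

Write out both Maclaurin series and multiply, keeping only the needed powers.
[u^0] = 0;  [u^1] = -1;  [u^2] = -1/2;  [u^3] = -7/12;  [u^4] = -7/24;  [u^5] = -67/240;  [u^6] = -67/480.

-67*u^6/480 - 67*u^5/240 - 7*u^4/24 - 7*u^3/12 - u^2/2 - u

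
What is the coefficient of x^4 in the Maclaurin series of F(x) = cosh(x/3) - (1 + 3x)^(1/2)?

Expand each term separately and add.
F(0) = 0
F′(0) = -3/2
F′′(0) = 85/36
F′′′(0) = -81/8
F^(4)(0) = 98431/1296
So c_4 = F^(4)(0)/4! = 98431/31104.

98431/31104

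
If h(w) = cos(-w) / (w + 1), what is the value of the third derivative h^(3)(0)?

-3

Expand 1/(denominator) as a geometric series and multiply by the numerator's series.
From the series, [w^3] h = -1/2; multiply by 3! = 6 to get -3.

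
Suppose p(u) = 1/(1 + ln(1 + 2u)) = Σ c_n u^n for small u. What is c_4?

176/3

Substitute the inner expansion into the outer series and collect powers.
p(0) = 1
p′(0) = -2
p′′(0) = 12
p′′′(0) = -112
p^(4)(0) = 1408
Dividing each by k! gives the coefficients c_0, ..., c_4.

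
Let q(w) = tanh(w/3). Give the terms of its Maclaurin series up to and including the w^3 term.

-w^3/81 + w/3

Differentiate repeatedly and evaluate at the center.
q(0) = 0
q′(0) = 1/3
q′′(0) = 0
q′′′(0) = -2/27
Then c_k = q^(k)(0)/k! gives each Taylor coefficient.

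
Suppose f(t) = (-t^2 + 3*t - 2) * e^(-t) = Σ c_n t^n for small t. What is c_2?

-5

Shift and add copies of the series according to the polynomial's terms.
f(0) = -2
f′(0) = 5
f′′(0) = -10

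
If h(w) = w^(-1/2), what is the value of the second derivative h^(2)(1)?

3/4

The coefficient of (w - 1)^2 in the expansion is 3/8, so h′′(1) = 2! * (3/8) = 3/4.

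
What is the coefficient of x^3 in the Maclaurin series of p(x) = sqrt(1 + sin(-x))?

1/48

Let u equal the inner series; expand the outer function in u and truncate.
p(0) = 1
p′(0) = -1/2
p′′(0) = -1/4
p′′′(0) = 1/8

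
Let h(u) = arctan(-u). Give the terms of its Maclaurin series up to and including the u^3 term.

Use the known series and substitute for the argument.
h(0) = 0
h′(0) = -1
h′′(0) = 0
h′′′(0) = 2

u^3/3 - u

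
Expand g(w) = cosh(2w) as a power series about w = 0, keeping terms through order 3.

2*w^2 + 1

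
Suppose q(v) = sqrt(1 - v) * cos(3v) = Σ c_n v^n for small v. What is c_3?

Write out both Maclaurin series and multiply, keeping only the needed powers.
[v^0] = 1;  [v^1] = -1/2;  [v^2] = -37/8;  [v^3] = 35/16.

35/16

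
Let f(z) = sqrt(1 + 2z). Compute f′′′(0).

3

The coefficient of z^3 in the expansion is 1/2, so f′′′(0) = 3! * (1/2) = 3.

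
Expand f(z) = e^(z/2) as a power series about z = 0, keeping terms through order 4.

Use the known series and substitute for the argument.
f(0) = 1
f′(0) = 1/2
f′′(0) = 1/4
f′′′(0) = 1/8
f^(4)(0) = 1/16

z^4/384 + z^3/48 + z^2/8 + z/2 + 1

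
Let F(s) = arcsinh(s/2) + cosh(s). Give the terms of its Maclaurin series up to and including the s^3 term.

Add the two expansions coefficient-wise.
[s^0] = 1;  [s^1] = 1/2;  [s^2] = 1/2;  [s^3] = -1/48.

-s^3/48 + s^2/2 + s/2 + 1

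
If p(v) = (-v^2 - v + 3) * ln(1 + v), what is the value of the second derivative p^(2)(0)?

-5

Multiply each power in the prefactor through the base expansion.
From the series, [v^2] p = -5/2; multiply by 2! = 2 to get -5.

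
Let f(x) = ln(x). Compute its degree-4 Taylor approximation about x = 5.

f(5) = ln(5)
f′(5) = 1/5
f′′(5) = -1/25
f′′′(5) = 2/125
f^(4)(5) = -6/625

-(x - 5)^4/2500 + (x - 5)^3/375 - (x - 5)^2/50 + (x - 5)/5 + ln(5)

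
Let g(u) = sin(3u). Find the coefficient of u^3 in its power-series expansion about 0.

-9/2

Apply the Taylor formula c_k = f^(k)(a)/k!.
g(0) = 0
g′(0) = 3
g′′(0) = 0
g′′′(0) = -27
Dividing each by k! gives the coefficients c_0, ..., c_3.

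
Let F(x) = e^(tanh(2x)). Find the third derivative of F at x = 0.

Let u equal the inner series; expand the outer function in u and truncate.
The coefficient of x^3 in the expansion is -4/3, so F′′′(0) = 3! * (-4/3) = -8.

-8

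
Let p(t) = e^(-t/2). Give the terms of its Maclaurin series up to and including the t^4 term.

t^4/384 - t^3/48 + t^2/8 - t/2 + 1

[t^0] = 1;  [t^1] = -1/2;  [t^2] = 1/8;  [t^3] = -1/48;  [t^4] = 1/384.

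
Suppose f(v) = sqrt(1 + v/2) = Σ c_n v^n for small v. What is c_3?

1/128

Differentiate repeatedly and evaluate at the center.
f(0) = 1
f′(0) = 1/4
f′′(0) = -1/16
f′′′(0) = 3/64
So c_3 = f′′′(0)/3! = 1/128.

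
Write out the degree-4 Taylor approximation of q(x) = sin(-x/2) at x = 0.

q(0) = 0
q′(0) = -1/2
q′′(0) = 0
q′′′(0) = 1/8
q^(4)(0) = 0

x^3/48 - x/2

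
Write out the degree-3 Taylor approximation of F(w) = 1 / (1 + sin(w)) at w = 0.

Write 1/(1+u) = 1 - u + u^2 - u^3 + ... and substitute the series for u.
F(0) = 1
F′(0) = -1
F′′(0) = 2
F′′′(0) = -5
Then c_k = F^(k)(0)/k! gives each Taylor coefficient.

-5*w^3/6 + w^2 - w + 1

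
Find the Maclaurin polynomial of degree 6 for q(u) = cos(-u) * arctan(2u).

Expand each factor separately, then convolve coefficients.
q(0) = 0
q′(0) = 2
q′′(0) = 0
q′′′(0) = -22
q^(4)(0) = 0
q^(5)(0) = 938
q^(6)(0) = 0

469*u^5/60 - 11*u^3/3 + 2*u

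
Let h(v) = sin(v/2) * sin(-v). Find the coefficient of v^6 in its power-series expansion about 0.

Write out both Maclaurin series and multiply, keeping only the needed powers.
[v^0] = 0;  [v^1] = 0;  [v^2] = -1/2;  [v^3] = 0;  [v^4] = 5/48;  [v^5] = 0;  [v^6] = -91/11520.
So c_6 = h^(6)(0)/6! = -91/11520.

-91/11520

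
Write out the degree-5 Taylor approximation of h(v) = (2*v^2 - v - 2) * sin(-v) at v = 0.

7*v^5/20 - v^4/6 - 7*v^3/3 + v^2 + 2*v

Shift and add copies of the series according to the polynomial's terms.
[v^0] = 0;  [v^1] = 2;  [v^2] = 1;  [v^3] = -7/3;  [v^4] = -1/6;  [v^5] = 7/20.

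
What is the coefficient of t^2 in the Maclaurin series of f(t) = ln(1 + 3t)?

Differentiate repeatedly and evaluate at the center.

-9/2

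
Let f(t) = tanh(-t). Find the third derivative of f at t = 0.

The coefficient of t^3 in the expansion is 1/3, so f′′′(0) = 3! * (1/3) = 2.

2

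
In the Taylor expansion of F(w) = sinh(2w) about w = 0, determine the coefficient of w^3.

4/3

[w^0] = 0;  [w^1] = 2;  [w^2] = 0;  [w^3] = 4/3.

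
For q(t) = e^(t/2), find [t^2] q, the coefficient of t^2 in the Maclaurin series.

q(0) = 1
q′(0) = 1/2
q′′(0) = 1/4

1/8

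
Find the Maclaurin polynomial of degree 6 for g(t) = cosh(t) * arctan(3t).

1769*t^5/40 - 15*t^3/2 + 3*t

Expand each factor separately, then convolve coefficients.
[t^0] = 0;  [t^1] = 3;  [t^2] = 0;  [t^3] = -15/2;  [t^4] = 0;  [t^5] = 1769/40;  [t^6] = 0.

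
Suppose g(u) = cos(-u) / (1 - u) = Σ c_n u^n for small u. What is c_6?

389/720

Write out both Maclaurin series and multiply, keeping only the needed powers.
g(0) = 1
g′(0) = 1
g′′(0) = 1
g′′′(0) = 3
g^(4)(0) = 13
g^(5)(0) = 65
g^(6)(0) = 389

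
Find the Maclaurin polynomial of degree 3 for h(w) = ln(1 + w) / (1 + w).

Take the Cauchy product of the two expansions.

11*w^3/6 - 3*w^2/2 + w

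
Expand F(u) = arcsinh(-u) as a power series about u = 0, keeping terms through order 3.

F(0) = 0
F′(0) = -1
F′′(0) = 0
F′′′(0) = 1
The Taylor polynomial is Σ F^(k)(0)/k! · u^k.

u^3/6 - u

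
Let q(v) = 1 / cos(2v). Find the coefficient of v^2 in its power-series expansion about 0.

Invert the denominator's series and multiply.
q(0) = 1
q′(0) = 0
q′′(0) = 4

2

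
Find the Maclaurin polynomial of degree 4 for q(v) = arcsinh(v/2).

-v^3/48 + v/2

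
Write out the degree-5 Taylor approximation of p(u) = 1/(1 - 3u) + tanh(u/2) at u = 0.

Add the two expansions coefficient-wise.
p(0) = 1
p′(0) = 7/2
p′′(0) = 18
p′′′(0) = 647/4
p^(4)(0) = 1944
p^(5)(0) = 58321/2

58321*u^5/240 + 81*u^4 + 647*u^3/24 + 9*u^2 + 7*u/2 + 1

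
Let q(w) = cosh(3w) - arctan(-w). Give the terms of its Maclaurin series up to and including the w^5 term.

Expand each term separately and add.
[w^0] = 1;  [w^1] = 1;  [w^2] = 9/2;  [w^3] = -1/3;  [w^4] = 27/8;  [w^5] = 1/5.

w^5/5 + 27*w^4/8 - w^3/3 + 9*w^2/2 + w + 1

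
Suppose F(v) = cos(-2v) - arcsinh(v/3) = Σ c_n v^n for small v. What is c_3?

Combine the two series term by term.
F(0) = 1
F′(0) = -1/3
F′′(0) = -4
F′′′(0) = 1/27
So c_3 = F′′′(0)/3! = 1/162.

1/162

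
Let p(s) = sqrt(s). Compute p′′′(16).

From the series, [(s - 16)^3] p = 1/16384; multiply by 3! = 6 to get 3/8192.

3/8192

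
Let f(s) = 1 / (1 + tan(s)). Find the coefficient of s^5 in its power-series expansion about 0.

-32/15

Write 1/(1+u) = 1 - u + u^2 - u^3 + ... and substitute the series for u.
f(0) = 1
f′(0) = -1
f′′(0) = 2
f′′′(0) = -8
f^(4)(0) = 40
f^(5)(0) = -256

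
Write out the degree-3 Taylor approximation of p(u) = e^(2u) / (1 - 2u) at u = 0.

Take the Cauchy product of the two expansions.
p(0) = 1
p′(0) = 4
p′′(0) = 20
p′′′(0) = 128

64*u^3/3 + 10*u^2 + 4*u + 1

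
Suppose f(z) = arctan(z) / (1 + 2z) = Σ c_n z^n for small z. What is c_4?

-22/3

Take the Cauchy product of the two expansions.
f(0) = 0
f′(0) = 1
f′′(0) = -4
f′′′(0) = 22
f^(4)(0) = -176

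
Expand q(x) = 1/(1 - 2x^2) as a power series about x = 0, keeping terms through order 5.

4*x^4 + 2*x^2 + 1

q(0) = 1
q′(0) = 0
q′′(0) = 4
q′′′(0) = 0
q^(4)(0) = 96
q^(5)(0) = 0
The Taylor polynomial is Σ q^(k)(0)/k! · x^k.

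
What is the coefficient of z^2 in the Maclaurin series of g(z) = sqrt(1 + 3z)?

[z^0] = 1;  [z^1] = 3/2;  [z^2] = -9/8.

-9/8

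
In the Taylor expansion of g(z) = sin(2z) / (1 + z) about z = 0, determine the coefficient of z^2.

Expand each factor separately, then convolve coefficients.
[z^0] = 0;  [z^1] = 2;  [z^2] = -2.

-2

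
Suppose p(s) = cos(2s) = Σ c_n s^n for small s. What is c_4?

c_4 = p^(4)(0)/4! = 2/3.

2/3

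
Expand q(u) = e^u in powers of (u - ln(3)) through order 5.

[(u - ln(3))^0] = 3;  [(u - ln(3))^1] = 3;  [(u - ln(3))^2] = 3/2;  [(u - ln(3))^3] = 1/2;  [(u - ln(3))^4] = 1/8;  [(u - ln(3))^5] = 1/40.

(u - ln(3))^5/40 + (u - ln(3))^4/8 + (u - ln(3))^3/2 + 3*(u - ln(3))^2/2 + 3*(u - ln(3)) + 3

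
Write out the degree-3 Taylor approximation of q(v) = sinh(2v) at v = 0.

4*v^3/3 + 2*v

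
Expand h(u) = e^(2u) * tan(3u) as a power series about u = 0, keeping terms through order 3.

15*u^3 + 6*u^2 + 3*u

Expand each factor separately, then convolve coefficients.
h(0) = 0
h′(0) = 3
h′′(0) = 12
h′′′(0) = 90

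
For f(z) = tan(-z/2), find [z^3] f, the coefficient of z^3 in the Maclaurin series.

f(0) = 0
f′(0) = -1/2
f′′(0) = 0
f′′′(0) = -1/4
So c_3 = f′′′(0)/3! = -1/24.

-1/24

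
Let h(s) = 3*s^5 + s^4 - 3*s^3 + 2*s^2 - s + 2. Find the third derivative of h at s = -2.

654

From the series, [(s + 2)^3] h = 109; multiply by 3! = 6 to get 654.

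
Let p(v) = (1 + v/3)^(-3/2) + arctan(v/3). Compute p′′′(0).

Combine the two series term by term.
The coefficient of v^3 in the expansion is -121/1296, so p′′′(0) = 3! * (-121/1296) = -121/216.

-121/216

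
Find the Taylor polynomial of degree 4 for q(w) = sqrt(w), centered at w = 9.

[(w - 9)^0] = 3;  [(w - 9)^1] = 1/6;  [(w - 9)^2] = -1/216;  [(w - 9)^3] = 1/3888;  [(w - 9)^4] = -5/279936.

-5*(w - 9)^4/279936 + (w - 9)^3/3888 - (w - 9)^2/216 + (w - 9)/6 + 3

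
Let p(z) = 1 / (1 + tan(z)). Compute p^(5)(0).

Expand as Σ (-1)^k u^k with u equal to the inner function's series.
From the series, [z^5] p = -32/15; multiply by 5! = 120 to get -256.

-256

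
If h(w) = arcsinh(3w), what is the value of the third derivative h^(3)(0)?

From the series, [w^3] h = -9/2; multiply by 3! = 6 to get -27.

-27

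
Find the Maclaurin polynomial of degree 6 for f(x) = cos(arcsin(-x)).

-x^6/16 - x^4/8 - x^2/2 + 1

Compose series: expand the inner function first, then feed it into the outer expansion.
f(0) = 1
f′(0) = 0
f′′(0) = -1
f′′′(0) = 0
f^(4)(0) = -3
f^(5)(0) = 0
f^(6)(0) = -45
Then c_k = f^(k)(0)/k! gives each Taylor coefficient.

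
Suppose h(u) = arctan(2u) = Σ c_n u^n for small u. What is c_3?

h(0) = 0
h′(0) = 2
h′′(0) = 0
h′′′(0) = -16
Then c_k = h^(k)(0)/k! gives each Taylor coefficient.

-8/3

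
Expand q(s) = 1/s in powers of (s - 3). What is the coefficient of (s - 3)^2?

1/27

Apply the Taylor formula c_k = f^(k)(a)/k!.
q(3) = 1/3
q′(3) = -1/9
q′′(3) = 2/27
So c_2 = q′′(3)/2! = 1/27.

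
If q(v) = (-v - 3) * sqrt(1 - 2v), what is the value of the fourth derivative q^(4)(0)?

57

Multiply each power in the prefactor through the base expansion.
The coefficient of v^4 in the expansion is 19/8, so q^(4)(0) = 4! * (19/8) = 57.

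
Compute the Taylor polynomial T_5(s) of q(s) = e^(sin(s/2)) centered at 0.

Let u equal the inner series; expand the outer function in u and truncate.
q(0) = 1
q′(0) = 1/2
q′′(0) = 1/4
q′′′(0) = 0
q^(4)(0) = -3/16
q^(5)(0) = -1/4
The Taylor polynomial is Σ q^(k)(0)/k! · s^k.

-s^5/480 - s^4/128 + s^2/8 + s/2 + 1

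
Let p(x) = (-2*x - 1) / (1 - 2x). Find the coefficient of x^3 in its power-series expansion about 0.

-16

Multiply each power in the prefactor through the base expansion.
p(0) = -1
p′(0) = -4
p′′(0) = -16
p′′′(0) = -96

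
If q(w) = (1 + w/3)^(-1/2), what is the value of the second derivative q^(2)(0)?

From the series, [w^2] q = 1/24; multiply by 2! = 2 to get 1/12.

1/12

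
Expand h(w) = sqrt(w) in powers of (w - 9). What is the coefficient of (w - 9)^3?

h(9) = 3
h′(9) = 1/6
h′′(9) = -1/108
h′′′(9) = 1/648
Dividing each by k! gives the coefficients c_0, ..., c_3.

1/3888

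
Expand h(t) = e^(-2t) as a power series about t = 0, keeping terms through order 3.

Use the known series and substitute for the argument.
[t^0] = 1;  [t^1] = -2;  [t^2] = 2;  [t^3] = -4/3.

-4*t^3/3 + 2*t^2 - 2*t + 1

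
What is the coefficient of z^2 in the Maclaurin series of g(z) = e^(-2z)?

[z^0] = 1;  [z^1] = -2;  [z^2] = 2.

2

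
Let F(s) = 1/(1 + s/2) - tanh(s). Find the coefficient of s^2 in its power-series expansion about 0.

1/4

Expand each term separately and add.
F(0) = 1
F′(0) = -3/2
F′′(0) = 1/2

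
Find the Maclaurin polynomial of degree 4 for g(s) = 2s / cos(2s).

Divide the numerator series by the denominator series (power-series long division).
[s^0] = 0;  [s^1] = 2;  [s^2] = 0;  [s^3] = 4;  [s^4] = 0.

4*s^3 + 2*s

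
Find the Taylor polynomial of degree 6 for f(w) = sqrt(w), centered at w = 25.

Use the known series and substitute for the argument.
[(w - 25)^0] = 5;  [(w - 25)^1] = 1/10;  [(w - 25)^2] = -1/1000;  [(w - 25)^3] = 1/50000;  [(w - 25)^4] = -1/2000000;  [(w - 25)^5] = 7/500000000;  [(w - 25)^6] = -21/50000000000.

-21*(w - 25)^6/50000000000 + 7*(w - 25)^5/500000000 - (w - 25)^4/2000000 + (w - 25)^3/50000 - (w - 25)^2/1000 + (w - 25)/10 + 5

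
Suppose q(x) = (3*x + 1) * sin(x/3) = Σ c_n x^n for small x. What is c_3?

Shift and add copies of the series according to the polynomial's terms.
q(0) = 0
q′(0) = 1/3
q′′(0) = 2
q′′′(0) = -1/27
So c_3 = q′′′(0)/3! = -1/162.

-1/162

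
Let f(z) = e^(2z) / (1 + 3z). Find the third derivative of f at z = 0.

-82

Write out both Maclaurin series and multiply, keeping only the needed powers.
The coefficient of z^3 in the expansion is -41/3, so f′′′(0) = 3! * (-41/3) = -82.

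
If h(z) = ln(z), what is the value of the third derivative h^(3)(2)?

1/4

Apply the Taylor formula c_k = f^(k)(a)/k!.
From the series, [(z - 2)^3] h = 1/24; multiply by 3! = 6 to get 1/4.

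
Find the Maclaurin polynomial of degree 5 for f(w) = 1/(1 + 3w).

-243*w^5 + 81*w^4 - 27*w^3 + 9*w^2 - 3*w + 1

f(0) = 1
f′(0) = -3
f′′(0) = 18
f′′′(0) = -162
f^(4)(0) = 1944
f^(5)(0) = -29160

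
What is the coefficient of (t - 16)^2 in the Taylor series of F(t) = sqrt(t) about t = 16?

Use the known series and substitute for the argument.
F(16) = 4
F′(16) = 1/8
F′′(16) = -1/256
Then c_k = F^(k)(16)/k! gives each Taylor coefficient.

-1/512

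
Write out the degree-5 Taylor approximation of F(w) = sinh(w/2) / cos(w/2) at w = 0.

Divide the numerator series by the denominator series (power-series long division).
F(0) = 0
F′(0) = 1/2
F′′(0) = 0
F′′′(0) = 1/2
F^(4)(0) = 0
F^(5)(0) = 9/8
The Taylor polynomial is Σ F^(k)(0)/k! · w^k.

3*w^5/320 + w^3/12 + w/2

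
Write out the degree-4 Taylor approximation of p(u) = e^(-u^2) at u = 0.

p(0) = 1
p′(0) = 0
p′′(0) = -2
p′′′(0) = 0
p^(4)(0) = 12

u^4/2 - u^2 + 1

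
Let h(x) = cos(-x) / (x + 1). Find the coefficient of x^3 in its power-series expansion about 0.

-1/2

Use 1/(1 - r) = Σ r^k on the denominator, then take the Cauchy product.
So c_3 = h′′′(0)/3! = -1/2.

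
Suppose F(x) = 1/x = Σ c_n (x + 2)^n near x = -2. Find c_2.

-1/8

F(-2) = -1/2
F′(-2) = -1/4
F′′(-2) = -1/4
So c_2 = F′′(-2)/2! = -1/8.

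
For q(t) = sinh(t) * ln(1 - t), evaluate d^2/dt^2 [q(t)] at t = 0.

-2

Take the Cauchy product of the two expansions.
The coefficient of t^2 in the expansion is -1, so q′′(0) = 2! * (-1) = -2.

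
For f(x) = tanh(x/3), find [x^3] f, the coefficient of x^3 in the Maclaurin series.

-1/81

Compute the successive derivatives at the expansion point and divide by k!.
f(0) = 0
f′(0) = 1/3
f′′(0) = 0
f′′′(0) = -2/27
So c_3 = f′′′(0)/3! = -1/81.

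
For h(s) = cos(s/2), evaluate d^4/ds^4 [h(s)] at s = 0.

1/16

The coefficient of s^4 in the expansion is 1/384, so h^(4)(0) = 4! * (1/384) = 1/16.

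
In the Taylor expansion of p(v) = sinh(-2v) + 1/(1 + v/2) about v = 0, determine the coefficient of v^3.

Expand each term separately and add.
[v^0] = 1;  [v^1] = -5/2;  [v^2] = 1/4;  [v^3] = -35/24.
So c_3 = p′′′(0)/3! = -35/24.

-35/24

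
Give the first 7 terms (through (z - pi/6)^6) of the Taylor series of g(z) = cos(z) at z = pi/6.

g(pi/6) = sqrt(3)/2
g′(pi/6) = -1/2
g′′(pi/6) = -sqrt(3)/2
g′′′(pi/6) = 1/2
g^(4)(pi/6) = sqrt(3)/2
g^(5)(pi/6) = -1/2
g^(6)(pi/6) = -sqrt(3)/2

-sqrt(3)*(z - pi/6)^6/1440 - (z - pi/6)^5/240 + sqrt(3)*(z - pi/6)^4/48 + (z - pi/6)^3/12 - sqrt(3)*(z - pi/6)^2/4 - (z - pi/6)/2 + sqrt(3)/2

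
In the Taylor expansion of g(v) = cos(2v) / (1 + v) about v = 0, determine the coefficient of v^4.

Take the Cauchy product of the two expansions.

-1/3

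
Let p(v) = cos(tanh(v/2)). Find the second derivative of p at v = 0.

Plug the Maclaurin series of the inner function into that of the outer and collect terms.
From the series, [v^2] p = -1/8; multiply by 2! = 2 to get -1/4.

-1/4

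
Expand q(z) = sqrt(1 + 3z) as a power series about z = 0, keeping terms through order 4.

-405*z^4/128 + 27*z^3/16 - 9*z^2/8 + 3*z/2 + 1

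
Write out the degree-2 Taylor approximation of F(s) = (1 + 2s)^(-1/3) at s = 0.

Compute the successive derivatives at the expansion point and divide by k!.

8*s^2/9 - 2*s/3 + 1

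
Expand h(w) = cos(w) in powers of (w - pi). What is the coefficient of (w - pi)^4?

[(w - pi)^0] = -1;  [(w - pi)^1] = 0;  [(w - pi)^2] = 1/2;  [(w - pi)^3] = 0;  [(w - pi)^4] = -1/24.
So c_4 = h^(4)(pi)/4! = -1/24.

-1/24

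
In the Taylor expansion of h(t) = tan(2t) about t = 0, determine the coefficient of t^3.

8/3

h(0) = 0
h′(0) = 2
h′′(0) = 0
h′′′(0) = 16
So c_3 = h′′′(0)/3! = 8/3.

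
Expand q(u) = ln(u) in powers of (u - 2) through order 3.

(u - 2)^3/24 - (u - 2)^2/8 + (u - 2)/2 + ln(2)

Differentiate repeatedly and evaluate at the center.
[(u - 2)^0] = ln(2);  [(u - 2)^1] = 1/2;  [(u - 2)^2] = -1/8;  [(u - 2)^3] = 1/24.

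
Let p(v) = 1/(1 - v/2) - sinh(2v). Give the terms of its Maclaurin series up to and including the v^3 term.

Combine the two series term by term.
p(0) = 1
p′(0) = -3/2
p′′(0) = 1/2
p′′′(0) = -29/4
Dividing each by k! gives the coefficients c_0, ..., c_3.

-29*v^3/24 + v^2/4 - 3*v/2 + 1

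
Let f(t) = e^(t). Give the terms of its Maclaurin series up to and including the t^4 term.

f(0) = 1
f′(0) = 1
f′′(0) = 1
f′′′(0) = 1
f^(4)(0) = 1

t^4/24 + t^3/6 + t^2/2 + t + 1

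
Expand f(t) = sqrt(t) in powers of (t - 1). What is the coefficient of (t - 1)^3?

1/16

[(t - 1)^0] = 1;  [(t - 1)^1] = 1/2;  [(t - 1)^2] = -1/8;  [(t - 1)^3] = 1/16.
So c_3 = f′′′(1)/3! = 1/16.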